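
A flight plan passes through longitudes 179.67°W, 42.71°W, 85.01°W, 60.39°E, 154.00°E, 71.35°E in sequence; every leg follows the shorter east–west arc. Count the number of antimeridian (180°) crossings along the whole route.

0

Leg 1: -179.67° → -42.71°, shortest Δλ = 136.96° (east) — does not cross 180°.
Leg 2: -42.71° → -85.01°, shortest Δλ = -42.3° (west) — does not cross 180°.
Leg 3: -85.01° → +60.39°, shortest Δλ = 145.4° (east) — does not cross 180°.
Leg 4: +60.39° → +154.00°, shortest Δλ = 93.61° (east) — does not cross 180°.
Leg 5: +154.00° → +71.35°, shortest Δλ = -82.65° (west) — does not cross 180°.
Total crossings: 0.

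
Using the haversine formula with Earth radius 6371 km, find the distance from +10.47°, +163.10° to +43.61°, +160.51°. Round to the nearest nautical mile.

1994 nmi

Δλ = 160.51 − 163.10 = -2.59°.
Δφ = 43.61 − 10.47 = 33.14°.
a = sin²(Δφ/2) + cos φ₁ · cos φ₂ · sin²(Δλ/2) = 0.081695.
c = 2·atan2(√a, √(1−a)) = 0.57973 rad → d = 6371·c ≈ 3693.47 km ≈ 1994.31 nmi.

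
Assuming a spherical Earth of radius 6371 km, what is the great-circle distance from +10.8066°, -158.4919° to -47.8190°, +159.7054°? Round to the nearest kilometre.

Δλ = 159.7054 − -158.4919 = 318.1973°; wrapped into (−180°, 180°]: -41.8027°.
Δφ = -47.8190 − 10.8066 = -58.6256°.
a = sin²(Δφ/2) + cos φ₁ · cos φ₂ · sin²(Δλ/2) = 0.323634.
c = 2·atan2(√a, √(1−a)) = 1.21031 rad → d = 6371·c ≈ 7710.87 km.

7711 km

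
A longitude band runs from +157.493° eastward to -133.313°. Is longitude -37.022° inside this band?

Band width going east from +157.493° to -133.313°: ((-133.313 − 157.493) mod 360) = 69.194°.
Offset of -37.022° east of the west edge: ((-37.022 − 157.493) mod 360) = 165.485°.
165.485° > 69.194° ⇒ outside.

No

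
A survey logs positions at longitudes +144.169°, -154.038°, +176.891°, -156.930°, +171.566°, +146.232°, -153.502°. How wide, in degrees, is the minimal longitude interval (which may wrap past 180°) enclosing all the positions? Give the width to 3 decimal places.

Sort the longitudes: -156.930°, -154.038°, -153.502°, +144.169°, +146.232°, +171.566°, +176.891°.
Eastward gaps between consecutive values (wrapping around): 2.892°, 0.536°, 297.671°, 2.063°, 25.334°, 5.325°, 26.179°.
Largest gap = 297.671° ⇒ minimal covering band is its complement: 360° − 297.671° = 62.329°.
Band runs from +144.169° eastward to -153.502°, crossing the antimeridian.

62.329°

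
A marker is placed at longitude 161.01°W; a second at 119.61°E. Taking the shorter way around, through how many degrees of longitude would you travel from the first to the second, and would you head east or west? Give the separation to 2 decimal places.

Raw difference: 119.61 − -161.01 = 280.62°.
Normalise into (−180°, 180°]: 280.62° − 360° = -79.38°.
Negative ⇒ the second point lies to the west; separation 79.38°.

79.38° west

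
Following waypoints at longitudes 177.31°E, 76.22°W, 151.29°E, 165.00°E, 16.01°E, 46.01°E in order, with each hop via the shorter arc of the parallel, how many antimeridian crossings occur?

Leg 1: +177.31° → -76.22°, shortest Δλ = 106.47° (east) — crosses 180°.
Leg 2: -76.22° → +151.29°, shortest Δλ = -132.49° (west) — crosses 180°.
Leg 3: +151.29° → +165.00°, shortest Δλ = 13.71° (east) — does not cross 180°.
Leg 4: +165.00° → +16.01°, shortest Δλ = -148.99° (west) — does not cross 180°.
Leg 5: +16.01° → +46.01°, shortest Δλ = 30.0° (east) — does not cross 180°.
Total crossings: 2.

2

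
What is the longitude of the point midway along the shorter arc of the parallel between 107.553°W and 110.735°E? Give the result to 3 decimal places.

178.409°W

Signed shortest Δλ from -107.553° to +110.735° is -141.712°.
Midpoint longitude = -107.553° + (-141.712°)/2 = -107.553° − 70.856° = -178.409°.
(The naïve average (-107.553 + +110.735)/2 = 1.591° is on the wrong side of the globe.)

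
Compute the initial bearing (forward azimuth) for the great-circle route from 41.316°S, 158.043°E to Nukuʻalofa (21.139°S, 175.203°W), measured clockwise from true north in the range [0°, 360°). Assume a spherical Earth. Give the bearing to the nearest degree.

Δλ = -175.203 − 158.043 = -333.246°; wrapped into (−180°, 180°]: 26.754°.
θ = atan2( sin Δλ · cos φ₂ , cos φ₁ · sin φ₂ − sin φ₁ · cos φ₂ · cos Δλ )
  = atan2(0.41987, 0.27900) = 56.396° → normalised to [0°, 360°): 56.396°.

56°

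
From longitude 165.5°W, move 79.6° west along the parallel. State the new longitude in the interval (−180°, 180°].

Start at -165.5°; shift −79.6° → -245.1°.
-245.1° lies outside (−180°, 180°]; add 360° → +114.9°.

114.9°E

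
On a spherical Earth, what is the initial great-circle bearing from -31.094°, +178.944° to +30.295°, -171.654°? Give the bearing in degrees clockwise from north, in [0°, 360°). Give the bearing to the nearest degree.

9°

Δλ = -171.654 − 178.944 = -350.598°; wrapped into (−180°, 180°]: 9.402°.
θ = atan2( sin Δλ · cos φ₂ , cos φ₁ · sin φ₂ − sin φ₁ · cos φ₂ · cos Δλ )
  = atan2(0.14105, 0.87190) = 9.189° → normalised to [0°, 360°): 9.189°.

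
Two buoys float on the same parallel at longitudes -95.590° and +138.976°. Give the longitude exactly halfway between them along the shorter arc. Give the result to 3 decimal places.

Signed shortest Δλ from -95.590° to +138.976° is -125.434°.
Midpoint longitude = -95.590° + (-125.434°)/2 = -95.590° − 62.717° = -158.307°.
(The naïve average (-95.590 + +138.976)/2 = 21.693° is on the wrong side of the globe.)

-158.307°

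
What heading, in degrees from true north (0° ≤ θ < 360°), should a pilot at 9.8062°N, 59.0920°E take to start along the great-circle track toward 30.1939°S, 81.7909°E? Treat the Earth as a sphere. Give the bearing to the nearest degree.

152°

Δλ = 81.7909 − 59.0920 = 22.6989°.
θ = atan2( sin Δλ · cos φ₂ , cos φ₁ · sin φ₂ − sin φ₁ · cos φ₂ · cos Δλ )
  = atan2(0.33353, -0.63139) = 152.154° → normalised to [0°, 360°): 152.154°.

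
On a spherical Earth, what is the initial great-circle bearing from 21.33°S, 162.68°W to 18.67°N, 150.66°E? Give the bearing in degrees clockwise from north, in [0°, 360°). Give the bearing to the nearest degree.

Δλ = 150.66 − -162.68 = 313.34°; wrapped into (−180°, 180°]: -46.66°.
θ = atan2( sin Δλ · cos φ₂ , cos φ₁ · sin φ₂ − sin φ₁ · cos φ₂ · cos Δλ )
  = atan2(-0.68902, 0.53470) = -52.188° → normalised to [0°, 360°): 307.812°.

308°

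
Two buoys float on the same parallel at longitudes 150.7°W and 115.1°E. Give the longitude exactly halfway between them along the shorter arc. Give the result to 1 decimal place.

Signed shortest Δλ from -150.7° to +115.1° is -94.2°.
Midpoint longitude = -150.7° + (-94.2°)/2 = -150.7° − 47.1° = -197.8°.
Normalise into (−180°, 180°]: +162.2°.
(The naïve average (-150.7 + +115.1)/2 = -17.8° is on the wrong side of the globe.)

162.2°E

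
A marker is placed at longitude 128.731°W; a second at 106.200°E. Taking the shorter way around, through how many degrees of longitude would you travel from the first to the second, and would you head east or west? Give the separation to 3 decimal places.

Raw difference: 106.200 − -128.731 = 234.931°.
Normalise into (−180°, 180°]: 234.931° − 360° = -125.069°.
Negative ⇒ the second point lies to the west; separation 125.069°.

125.069° west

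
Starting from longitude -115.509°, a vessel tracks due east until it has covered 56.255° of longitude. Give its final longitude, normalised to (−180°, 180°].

-59.254°

Start at -115.509°; shift +56.255° → -59.254°.
-59.254° already lies in (−180°, 180°].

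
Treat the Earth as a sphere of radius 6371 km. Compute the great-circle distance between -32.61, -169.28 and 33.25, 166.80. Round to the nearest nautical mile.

4179 nmi

Δλ = 166.80 − -169.28 = 336.08°; wrapped into (−180°, 180°]: -23.92°.
Δφ = 33.25 − -32.61 = 65.86°.
a = sin²(Δφ/2) + cos φ₁ · cos φ₂ · sin²(Δλ/2) = 0.325768.
c = 2·atan2(√a, √(1−a)) = 1.21486 rad → d = 6371·c ≈ 7739.90 km ≈ 4179.21 nmi.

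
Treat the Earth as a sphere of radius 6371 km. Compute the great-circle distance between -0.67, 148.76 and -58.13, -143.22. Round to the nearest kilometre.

8676 km

Δλ = -143.22 − 148.76 = -291.98°; wrapped into (−180°, 180°]: 68.02°.
Δφ = -58.13 − -0.67 = -57.46°.
a = sin²(Δφ/2) + cos φ₁ · cos φ₂ · sin²(Δλ/2) = 0.396232.
c = 2·atan2(√a, √(1−a)) = 1.36174 rad → d = 6371·c ≈ 8675.65 km.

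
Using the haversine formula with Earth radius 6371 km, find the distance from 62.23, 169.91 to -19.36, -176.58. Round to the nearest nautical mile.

4941 nmi

Δλ = -176.58 − 169.91 = -346.49°; wrapped into (−180°, 180°]: 13.51°.
Δφ = -19.36 − 62.23 = -81.59°.
a = sin²(Δφ/2) + cos φ₁ · cos φ₂ · sin²(Δλ/2) = 0.432954.
c = 2·atan2(√a, √(1−a)) = 1.43630 rad → d = 6371·c ≈ 9150.66 km ≈ 4940.96 nmi.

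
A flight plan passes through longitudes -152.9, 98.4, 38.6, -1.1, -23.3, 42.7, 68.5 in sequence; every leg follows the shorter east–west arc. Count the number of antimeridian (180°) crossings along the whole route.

1

Leg 1: -152.9° → +98.4°, shortest Δλ = -108.7° (west) — crosses 180°.
Leg 2: +98.4° → +38.6°, shortest Δλ = -59.8° (west) — does not cross 180°.
Leg 3: +38.6° → -1.1°, shortest Δλ = -39.7° (west) — does not cross 180°.
Leg 4: -1.1° → -23.3°, shortest Δλ = -22.2° (west) — does not cross 180°.
Leg 5: -23.3° → +42.7°, shortest Δλ = 66.0° (east) — does not cross 180°.
Leg 6: +42.7° → +68.5°, shortest Δλ = 25.8° (east) — does not cross 180°.
Total crossings: 1.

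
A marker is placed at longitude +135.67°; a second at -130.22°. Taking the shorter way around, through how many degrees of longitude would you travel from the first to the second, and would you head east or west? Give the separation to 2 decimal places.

Raw difference: -130.22 − 135.67 = -265.89°.
Normalise into (−180°, 180°]: -265.89° + 360° = 94.11°.
Positive ⇒ the second point lies to the east; separation 94.11°.

94.11° east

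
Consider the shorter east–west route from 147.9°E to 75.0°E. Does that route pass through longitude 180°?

No

Signed shortest Δλ = ((75.0 − 147.9 + 180) mod 360) − 180 = -72.9°.
Going west by 72.9° from +147.9° reaches +75.0° without touching 180°.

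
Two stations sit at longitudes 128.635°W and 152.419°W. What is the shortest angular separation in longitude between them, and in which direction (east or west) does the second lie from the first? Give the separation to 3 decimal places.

Raw difference: -152.419 − -128.635 = -23.784°.
Normalise into (−180°, 180°]: -23.784° stays -23.784°.
Negative ⇒ the second point lies to the west; separation 23.784°.

23.784° west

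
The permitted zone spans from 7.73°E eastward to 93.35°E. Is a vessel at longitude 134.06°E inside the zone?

Band width going east from +7.73° to +93.35°: ((93.35 − 7.73) mod 360) = 85.62°.
Offset of +134.06° east of the west edge: ((134.06 − 7.73) mod 360) = 126.33°.
126.33° > 85.62° ⇒ outside.

No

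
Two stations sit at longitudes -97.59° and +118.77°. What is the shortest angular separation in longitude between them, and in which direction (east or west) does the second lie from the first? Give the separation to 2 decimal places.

143.64° west

Raw difference: 118.77 − -97.59 = 216.36°.
Normalise into (−180°, 180°]: 216.36° − 360° = -143.64°.
Negative ⇒ the second point lies to the west; separation 143.64°.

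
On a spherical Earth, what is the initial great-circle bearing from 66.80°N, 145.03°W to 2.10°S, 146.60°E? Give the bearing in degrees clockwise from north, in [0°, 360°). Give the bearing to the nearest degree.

249°

Δλ = 146.60 − -145.03 = 291.63°; wrapped into (−180°, 180°]: -68.37°.
θ = atan2( sin Δλ · cos φ₂ , cos φ₁ · sin φ₂ − sin φ₁ · cos φ₂ · cos Δλ )
  = atan2(-0.92896, -0.35301) = -110.807° → normalised to [0°, 360°): 249.193°.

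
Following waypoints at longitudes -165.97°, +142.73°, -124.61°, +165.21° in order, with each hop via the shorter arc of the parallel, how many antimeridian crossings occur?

3

Leg 1: -165.97° → +142.73°, shortest Δλ = -51.3° (west) — crosses 180°.
Leg 2: +142.73° → -124.61°, shortest Δλ = 92.66° (east) — crosses 180°.
Leg 3: -124.61° → +165.21°, shortest Δλ = -70.18° (west) — crosses 180°.
Total crossings: 3.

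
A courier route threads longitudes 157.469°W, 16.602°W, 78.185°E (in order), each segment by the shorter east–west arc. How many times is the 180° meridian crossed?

Leg 1: -157.469° → -16.602°, shortest Δλ = 140.867° (east) — does not cross 180°.
Leg 2: -16.602° → +78.185°, shortest Δλ = 94.787° (east) — does not cross 180°.
Total crossings: 0.

0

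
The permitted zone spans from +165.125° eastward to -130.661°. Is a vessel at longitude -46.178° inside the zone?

No

Band width going east from +165.125° to -130.661°: ((-130.661 − 165.125) mod 360) = 64.214°.
Offset of -46.178° east of the west edge: ((-46.178 − 165.125) mod 360) = 148.697°.
148.697° > 64.214° ⇒ outside.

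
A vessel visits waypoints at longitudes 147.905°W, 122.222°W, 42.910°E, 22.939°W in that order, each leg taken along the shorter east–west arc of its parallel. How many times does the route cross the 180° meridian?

0

Leg 1: -147.905° → -122.222°, shortest Δλ = 25.683° (east) — does not cross 180°.
Leg 2: -122.222° → +42.910°, shortest Δλ = 165.132° (east) — does not cross 180°.
Leg 3: +42.910° → -22.939°, shortest Δλ = -65.849° (west) — does not cross 180°.
Total crossings: 0.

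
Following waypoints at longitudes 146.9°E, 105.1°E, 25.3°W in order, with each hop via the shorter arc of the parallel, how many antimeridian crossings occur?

Leg 1: +146.9° → +105.1°, shortest Δλ = -41.8° (west) — does not cross 180°.
Leg 2: +105.1° → -25.3°, shortest Δλ = -130.4° (west) — does not cross 180°.
Total crossings: 0.

0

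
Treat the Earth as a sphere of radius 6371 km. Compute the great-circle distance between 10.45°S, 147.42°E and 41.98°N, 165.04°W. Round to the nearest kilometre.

7578 km

Δλ = -165.04 − 147.42 = -312.46°; wrapped into (−180°, 180°]: 47.54°.
Δφ = 41.98 − -10.45 = 52.43°.
a = sin²(Δφ/2) + cos φ₁ · cos φ₂ · sin²(Δλ/2) = 0.313903.
c = 2·atan2(√a, √(1−a)) = 1.18942 rad → d = 6371·c ≈ 7577.82 km.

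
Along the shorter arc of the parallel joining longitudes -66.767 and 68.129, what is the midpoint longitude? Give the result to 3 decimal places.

+0.681°

Signed shortest Δλ from -66.767° to +68.129° is +134.896°.
Midpoint longitude = -66.767° + (+134.896°)/2 = -66.767° + 67.448° = +0.681°.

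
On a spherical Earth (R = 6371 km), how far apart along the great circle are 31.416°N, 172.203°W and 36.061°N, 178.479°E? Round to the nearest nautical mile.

Δλ = 178.479 − -172.203 = 350.682°; wrapped into (−180°, 180°]: -9.318°.
Δφ = 36.061 − 31.416 = 4.645°.
a = sin²(Δφ/2) + cos φ₁ · cos φ₂ · sin²(Δλ/2) = 0.006194.
c = 2·atan2(√a, √(1−a)) = 0.15756 rad → d = 6371·c ≈ 1003.84 km ≈ 542.03 nmi.

542 nmi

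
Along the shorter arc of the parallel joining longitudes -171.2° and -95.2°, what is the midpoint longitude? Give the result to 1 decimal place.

-133.2°

Signed shortest Δλ from -171.2° to -95.2° is +76.0°.
Midpoint longitude = -171.2° + (+76.0°)/2 = -171.2° + 38.0° = -133.2°.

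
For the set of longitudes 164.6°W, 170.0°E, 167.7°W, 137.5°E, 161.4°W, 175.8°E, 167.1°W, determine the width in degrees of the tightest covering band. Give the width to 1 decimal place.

Sort the longitudes: -167.7°, -167.1°, -164.6°, -161.4°, +137.5°, +170.0°, +175.8°.
Eastward gaps between consecutive values (wrapping around): 0.6°, 2.5°, 3.2°, 298.9°, 32.5°, 5.8°, 16.5°.
Largest gap = 298.9° ⇒ minimal covering band is its complement: 360° − 298.9° = 61.1°.
Band runs from +137.5° eastward to -161.4°, crossing the antimeridian.

61.1°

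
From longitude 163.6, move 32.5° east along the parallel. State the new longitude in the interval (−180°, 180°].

Start at +163.6°; shift +32.5° → +196.1°.
+196.1° lies outside (−180°, 180°]; subtract 360° → -163.9°.

-163.9°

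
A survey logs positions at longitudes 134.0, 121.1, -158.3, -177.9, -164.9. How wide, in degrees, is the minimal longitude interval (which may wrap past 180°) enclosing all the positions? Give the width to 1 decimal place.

80.6°

Sort the longitudes: -177.9°, -164.9°, -158.3°, +121.1°, +134.0°.
Eastward gaps between consecutive values (wrapping around): 13.0°, 6.6°, 279.4°, 12.9°, 48.1°.
Largest gap = 279.4° ⇒ minimal covering band is its complement: 360° − 279.4° = 80.6°.
Band runs from +121.1° eastward to -158.3°, crossing the antimeridian.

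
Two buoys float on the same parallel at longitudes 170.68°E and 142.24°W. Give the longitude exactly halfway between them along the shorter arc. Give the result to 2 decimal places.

Signed shortest Δλ from +170.68° to -142.24° is +47.08°.
Midpoint longitude = +170.68° + (+47.08°)/2 = +170.68° + 23.54° = +194.22°.
Normalise into (−180°, 180°]: -165.78°.
(The naïve average (+170.68 + -142.24)/2 = 14.22° is on the wrong side of the globe.)

165.78°W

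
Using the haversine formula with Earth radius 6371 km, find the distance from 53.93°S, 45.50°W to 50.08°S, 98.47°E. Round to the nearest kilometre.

7970 km

Δλ = 98.47 − -45.50 = 143.97°.
Δφ = -50.08 − -53.93 = 3.85°.
a = sin²(Δφ/2) + cos φ₁ · cos φ₂ · sin²(Δλ/2) = 0.342817.
c = 2·atan2(√a, √(1−a)) = 1.25101 rad → d = 6371·c ≈ 7970.17 km.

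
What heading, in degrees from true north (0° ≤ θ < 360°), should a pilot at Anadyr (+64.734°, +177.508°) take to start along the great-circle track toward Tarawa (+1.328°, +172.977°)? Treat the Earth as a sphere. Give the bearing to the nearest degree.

185°

Δλ = 172.977 − 177.508 = -4.531°.
θ = atan2( sin Δλ · cos φ₂ , cos φ₁ · sin φ₂ − sin φ₁ · cos φ₂ · cos Δλ )
  = atan2(-0.07898, -0.89138) = -174.937° → normalised to [0°, 360°): 185.063°.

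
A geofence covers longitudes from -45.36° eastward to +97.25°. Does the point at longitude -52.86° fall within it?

Band width going east from -45.36° to +97.25°: ((97.25 − -45.36) mod 360) = 142.61°.
Offset of -52.86° east of the west edge: ((-52.86 − -45.36) mod 360) = 352.50°.
352.50° > 142.61° ⇒ outside.

No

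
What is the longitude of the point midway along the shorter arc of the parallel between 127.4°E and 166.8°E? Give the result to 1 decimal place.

147.1°E

Signed shortest Δλ from +127.4° to +166.8° is +39.4°.
Midpoint longitude = +127.4° + (+39.4°)/2 = +127.4° + 19.7° = +147.1°.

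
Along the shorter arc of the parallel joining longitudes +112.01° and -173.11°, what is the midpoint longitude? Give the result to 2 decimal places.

+149.45°

Signed shortest Δλ from +112.01° to -173.11° is +74.88°.
Midpoint longitude = +112.01° + (+74.88°)/2 = +112.01° + 37.44° = +149.45°.
(The naïve average (+112.01 + -173.11)/2 = -30.55° is on the wrong side of the globe.)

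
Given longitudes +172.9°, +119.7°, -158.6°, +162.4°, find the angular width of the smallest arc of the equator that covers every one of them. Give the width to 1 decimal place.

Sort the longitudes: -158.6°, +119.7°, +162.4°, +172.9°.
Eastward gaps between consecutive values (wrapping around): 278.3°, 42.7°, 10.5°, 28.5°.
Largest gap = 278.3° ⇒ minimal covering band is its complement: 360° − 278.3° = 81.7°.
Band runs from +119.7° eastward to -158.6°, crossing the antimeridian.

81.7°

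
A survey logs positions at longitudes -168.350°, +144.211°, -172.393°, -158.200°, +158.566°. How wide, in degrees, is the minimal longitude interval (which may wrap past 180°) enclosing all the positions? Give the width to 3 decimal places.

57.589°

Sort the longitudes: -172.393°, -168.350°, -158.200°, +144.211°, +158.566°.
Eastward gaps between consecutive values (wrapping around): 4.043°, 10.150°, 302.411°, 14.355°, 29.041°.
Largest gap = 302.411° ⇒ minimal covering band is its complement: 360° − 302.411° = 57.589°.
Band runs from +144.211° eastward to -158.200°, crossing the antimeridian.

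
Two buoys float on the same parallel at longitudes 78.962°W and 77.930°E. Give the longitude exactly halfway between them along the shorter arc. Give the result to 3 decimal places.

Signed shortest Δλ from -78.962° to +77.930° is +156.892°.
Midpoint longitude = -78.962° + (+156.892°)/2 = -78.962° + 78.446° = -0.516°.

0.516°W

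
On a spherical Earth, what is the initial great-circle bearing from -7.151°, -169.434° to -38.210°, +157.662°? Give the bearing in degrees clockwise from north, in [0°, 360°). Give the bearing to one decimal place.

218.8°

Δλ = 157.662 − -169.434 = 327.096°; wrapped into (−180°, 180°]: -32.904°.
θ = atan2( sin Δλ · cos φ₂ , cos φ₁ · sin φ₂ − sin φ₁ · cos φ₂ · cos Δλ )
  = atan2(-0.42684, -0.53161) = -141.238° → normalised to [0°, 360°): 218.762°.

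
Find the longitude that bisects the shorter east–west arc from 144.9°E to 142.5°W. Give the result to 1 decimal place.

Signed shortest Δλ from +144.9° to -142.5° is +72.6°.
Midpoint longitude = +144.9° + (+72.6°)/2 = +144.9° + 36.3° = +181.2°.
Normalise into (−180°, 180°]: -178.8°.
(The naïve average (+144.9 + -142.5)/2 = 1.2° is on the wrong side of the globe.)

178.8°W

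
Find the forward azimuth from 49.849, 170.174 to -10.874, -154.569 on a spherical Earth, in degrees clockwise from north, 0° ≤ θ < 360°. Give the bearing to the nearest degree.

Δλ = -154.569 − 170.174 = -324.743°; wrapped into (−180°, 180°]: 35.257°.
θ = atan2( sin Δλ · cos φ₂ , cos φ₁ · sin φ₂ − sin φ₁ · cos φ₂ · cos Δλ )
  = atan2(0.56688, -0.73458) = 142.342° → normalised to [0°, 360°): 142.342°.

142°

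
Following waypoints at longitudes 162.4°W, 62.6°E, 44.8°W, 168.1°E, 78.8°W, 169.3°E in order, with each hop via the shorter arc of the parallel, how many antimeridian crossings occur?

4

Leg 1: -162.4° → +62.6°, shortest Δλ = -135.0° (west) — crosses 180°.
Leg 2: +62.6° → -44.8°, shortest Δλ = -107.4° (west) — does not cross 180°.
Leg 3: -44.8° → +168.1°, shortest Δλ = -147.1° (west) — crosses 180°.
Leg 4: +168.1° → -78.8°, shortest Δλ = 113.1° (east) — crosses 180°.
Leg 5: -78.8° → +169.3°, shortest Δλ = -111.9° (west) — crosses 180°.
Total crossings: 4.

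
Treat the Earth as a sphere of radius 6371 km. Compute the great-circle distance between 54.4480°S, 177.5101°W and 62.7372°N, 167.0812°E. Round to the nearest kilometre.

Δλ = 167.0812 − -177.5101 = 344.5913°; wrapped into (−180°, 180°]: -15.4087°.
Δφ = 62.7372 − -54.4480 = 117.1852°.
a = sin²(Δφ/2) + cos φ₁ · cos φ₂ · sin²(Δλ/2) = 0.733221.
c = 2·atan2(√a, √(1−a)) = 2.05606 rad → d = 6371·c ≈ 13099.16 km.

13099 km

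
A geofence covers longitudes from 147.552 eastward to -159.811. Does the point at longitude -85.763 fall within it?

Band width going east from +147.552° to -159.811°: ((-159.811 − 147.552) mod 360) = 52.637°.
Offset of -85.763° east of the west edge: ((-85.763 − 147.552) mod 360) = 126.685°.
126.685° > 52.637° ⇒ outside.

No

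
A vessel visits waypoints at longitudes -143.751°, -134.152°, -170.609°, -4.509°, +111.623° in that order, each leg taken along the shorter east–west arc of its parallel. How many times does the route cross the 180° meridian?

Leg 1: -143.751° → -134.152°, shortest Δλ = 9.599° (east) — does not cross 180°.
Leg 2: -134.152° → -170.609°, shortest Δλ = -36.457° (west) — does not cross 180°.
Leg 3: -170.609° → -4.509°, shortest Δλ = 166.1° (east) — does not cross 180°.
Leg 4: -4.509° → +111.623°, shortest Δλ = 116.132° (east) — does not cross 180°.
Total crossings: 0.

0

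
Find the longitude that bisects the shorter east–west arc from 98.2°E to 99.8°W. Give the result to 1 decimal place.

Signed shortest Δλ from +98.2° to -99.8° is +162.0°.
Midpoint longitude = +98.2° + (+162.0°)/2 = +98.2° + 81.0° = +179.2°.
(The naïve average (+98.2 + -99.8)/2 = -0.8° is on the wrong side of the globe.)

179.2°E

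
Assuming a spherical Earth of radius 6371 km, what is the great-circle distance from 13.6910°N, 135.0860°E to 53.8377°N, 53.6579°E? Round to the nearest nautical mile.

4440 nmi

Δλ = 53.6579 − 135.0860 = -81.4281°.
Δφ = 53.8377 − 13.6910 = 40.1467°.
a = sin²(Δφ/2) + cos φ₁ · cos φ₂ · sin²(Δλ/2) = 0.361730.
c = 2·atan2(√a, √(1−a)) = 1.29060 rad → d = 6371·c ≈ 8222.44 km ≈ 4439.76 nmi.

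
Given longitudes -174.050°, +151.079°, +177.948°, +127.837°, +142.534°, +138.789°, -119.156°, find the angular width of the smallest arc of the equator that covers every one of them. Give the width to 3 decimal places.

113.007°

Sort the longitudes: -174.050°, -119.156°, +127.837°, +138.789°, +142.534°, +151.079°, +177.948°.
Eastward gaps between consecutive values (wrapping around): 54.894°, 246.993°, 10.952°, 3.745°, 8.545°, 26.869°, 8.002°.
Largest gap = 246.993° ⇒ minimal covering band is its complement: 360° − 246.993° = 113.007°.
Band runs from +127.837° eastward to -119.156°, crossing the antimeridian.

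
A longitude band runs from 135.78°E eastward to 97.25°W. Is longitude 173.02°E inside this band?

Band width going east from +135.78° to -97.25°: ((-97.25 − 135.78) mod 360) = 126.97°.
Offset of +173.02° east of the west edge: ((173.02 − 135.78) mod 360) = 37.24°.
37.24° ≤ 126.97° ⇒ inside.

Yes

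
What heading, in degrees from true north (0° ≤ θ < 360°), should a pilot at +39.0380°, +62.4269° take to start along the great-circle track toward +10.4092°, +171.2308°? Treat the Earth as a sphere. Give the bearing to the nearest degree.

Δλ = 171.2308 − 62.4269 = 108.8039°.
θ = atan2( sin Δλ · cos φ₂ , cos φ₁ · sin φ₂ − sin φ₁ · cos φ₂ · cos Δλ )
  = atan2(0.93105, 0.34001) = 69.938° → normalised to [0°, 360°): 69.938°.

70°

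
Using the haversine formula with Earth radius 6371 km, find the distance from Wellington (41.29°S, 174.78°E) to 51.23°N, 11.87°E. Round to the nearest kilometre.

18306 km

Δλ = 11.87 − 174.78 = -162.91°.
Δφ = 51.23 − -41.29 = 92.52°.
a = sin²(Δφ/2) + cos φ₁ · cos φ₂ · sin²(Δλ/2) = 0.982107.
c = 2·atan2(√a, √(1−a)) = 2.87326 rad → d = 6371·c ≈ 18305.52 km.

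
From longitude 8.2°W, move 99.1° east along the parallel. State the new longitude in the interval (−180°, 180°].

90.9°E

Start at -8.2°; shift +99.1° → +90.9°.
+90.9° already lies in (−180°, 180°].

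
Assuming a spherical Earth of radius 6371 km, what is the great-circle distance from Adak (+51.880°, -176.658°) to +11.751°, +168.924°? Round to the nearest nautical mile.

Δλ = 168.924 − -176.658 = 345.582°; wrapped into (−180°, 180°]: -14.418°.
Δφ = 11.751 − 51.880 = -40.129°.
a = sin²(Δφ/2) + cos φ₁ · cos φ₂ · sin²(Δλ/2) = 0.127220.
c = 2·atan2(√a, √(1−a)) = 0.72942 rad → d = 6371·c ≈ 4647.14 km ≈ 2509.25 nmi.

2509 nmi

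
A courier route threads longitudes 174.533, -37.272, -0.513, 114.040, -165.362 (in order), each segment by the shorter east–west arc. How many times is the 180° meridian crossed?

Leg 1: +174.533° → -37.272°, shortest Δλ = 148.195° (east) — crosses 180°.
Leg 2: -37.272° → -0.513°, shortest Δλ = 36.759° (east) — does not cross 180°.
Leg 3: -0.513° → +114.040°, shortest Δλ = 114.553° (east) — does not cross 180°.
Leg 4: +114.040° → -165.362°, shortest Δλ = 80.598° (east) — crosses 180°.
Total crossings: 2.

2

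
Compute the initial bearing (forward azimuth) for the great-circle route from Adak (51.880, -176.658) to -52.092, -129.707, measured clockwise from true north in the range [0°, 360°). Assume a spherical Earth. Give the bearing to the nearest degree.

151°

Δλ = -129.707 − -176.658 = 46.951°.
θ = atan2( sin Δλ · cos φ₂ , cos φ₁ · sin φ₂ − sin φ₁ · cos φ₂ · cos Δλ )
  = atan2(0.44898, -0.81701) = 151.209° → normalised to [0°, 360°): 151.209°.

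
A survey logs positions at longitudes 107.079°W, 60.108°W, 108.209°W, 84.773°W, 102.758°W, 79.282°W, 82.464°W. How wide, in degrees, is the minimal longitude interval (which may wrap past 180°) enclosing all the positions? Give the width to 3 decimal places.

48.101°

Sort the longitudes: -108.209°, -107.079°, -102.758°, -84.773°, -82.464°, -79.282°, -60.108°.
Eastward gaps between consecutive values (wrapping around): 1.130°, 4.321°, 17.985°, 2.309°, 3.182°, 19.174°, 311.899°.
Largest gap = 311.899° ⇒ minimal covering band is its complement: 360° − 311.899° = 48.101°.
Band runs from -108.209° eastward to -60.108°.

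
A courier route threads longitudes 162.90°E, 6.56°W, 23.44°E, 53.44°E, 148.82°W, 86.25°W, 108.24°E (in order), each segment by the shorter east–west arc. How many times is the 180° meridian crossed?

2

Leg 1: +162.90° → -6.56°, shortest Δλ = -169.46° (west) — does not cross 180°.
Leg 2: -6.56° → +23.44°, shortest Δλ = 30.0° (east) — does not cross 180°.
Leg 3: +23.44° → +53.44°, shortest Δλ = 30.0° (east) — does not cross 180°.
Leg 4: +53.44° → -148.82°, shortest Δλ = 157.74° (east) — crosses 180°.
Leg 5: -148.82° → -86.25°, shortest Δλ = 62.57° (east) — does not cross 180°.
Leg 6: -86.25° → +108.24°, shortest Δλ = -165.51° (west) — crosses 180°.
Total crossings: 2.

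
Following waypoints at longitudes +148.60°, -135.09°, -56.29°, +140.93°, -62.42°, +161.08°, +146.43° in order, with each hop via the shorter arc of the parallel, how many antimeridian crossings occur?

Leg 1: +148.60° → -135.09°, shortest Δλ = 76.31° (east) — crosses 180°.
Leg 2: -135.09° → -56.29°, shortest Δλ = 78.8° (east) — does not cross 180°.
Leg 3: -56.29° → +140.93°, shortest Δλ = -162.78° (west) — crosses 180°.
Leg 4: +140.93° → -62.42°, shortest Δλ = 156.65° (east) — crosses 180°.
Leg 5: -62.42° → +161.08°, shortest Δλ = -136.5° (west) — crosses 180°.
Leg 6: +161.08° → +146.43°, shortest Δλ = -14.65° (west) — does not cross 180°.
Total crossings: 4.

4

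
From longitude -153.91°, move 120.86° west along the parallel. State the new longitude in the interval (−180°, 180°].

+85.23°

Start at -153.91°; shift −120.86° → -274.77°.
-274.77° lies outside (−180°, 180°]; add 360° → +85.23°.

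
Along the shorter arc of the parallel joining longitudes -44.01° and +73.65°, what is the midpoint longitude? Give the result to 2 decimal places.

Signed shortest Δλ from -44.01° to +73.65° is +117.66°.
Midpoint longitude = -44.01° + (+117.66°)/2 = -44.01° + 58.83° = +14.82°.

+14.82°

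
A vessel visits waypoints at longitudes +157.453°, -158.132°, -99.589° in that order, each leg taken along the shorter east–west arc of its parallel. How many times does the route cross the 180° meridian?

Leg 1: +157.453° → -158.132°, shortest Δλ = 44.415° (east) — crosses 180°.
Leg 2: -158.132° → -99.589°, shortest Δλ = 58.543° (east) — does not cross 180°.
Total crossings: 1.

1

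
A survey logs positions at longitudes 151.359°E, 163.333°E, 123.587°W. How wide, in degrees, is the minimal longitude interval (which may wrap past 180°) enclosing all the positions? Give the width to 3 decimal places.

Sort the longitudes: -123.587°, +151.359°, +163.333°.
Eastward gaps between consecutive values (wrapping around): 274.946°, 11.974°, 73.080°.
Largest gap = 274.946° ⇒ minimal covering band is its complement: 360° − 274.946° = 85.054°.
Band runs from +151.359° eastward to -123.587°, crossing the antimeridian.

85.054°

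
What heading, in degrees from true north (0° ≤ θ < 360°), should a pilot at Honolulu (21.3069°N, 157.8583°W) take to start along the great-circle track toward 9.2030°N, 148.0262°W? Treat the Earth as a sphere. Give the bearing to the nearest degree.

Δλ = -148.0262 − -157.8583 = 9.8321°.
θ = atan2( sin Δλ · cos φ₂ , cos φ₁ · sin φ₂ − sin φ₁ · cos φ₂ · cos Δλ )
  = atan2(0.16856, -0.20442) = 140.491° → normalised to [0°, 360°): 140.491°.

140°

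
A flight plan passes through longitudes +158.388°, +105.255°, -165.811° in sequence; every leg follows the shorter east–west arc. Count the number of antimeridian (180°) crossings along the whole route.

1

Leg 1: +158.388° → +105.255°, shortest Δλ = -53.133° (west) — does not cross 180°.
Leg 2: +105.255° → -165.811°, shortest Δλ = 88.934° (east) — crosses 180°.
Total crossings: 1.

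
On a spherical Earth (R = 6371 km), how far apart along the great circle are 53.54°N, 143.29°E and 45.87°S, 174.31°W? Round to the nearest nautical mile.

6350 nmi

Δλ = -174.31 − 143.29 = -317.60°; wrapped into (−180°, 180°]: 42.40°.
Δφ = -45.87 − 53.54 = -99.41°.
a = sin²(Δφ/2) + cos φ₁ · cos φ₂ · sin²(Δλ/2) = 0.635860.
c = 2·atan2(√a, √(1−a)) = 1.84598 rad → d = 6371·c ≈ 11760.71 km ≈ 6350.28 nmi.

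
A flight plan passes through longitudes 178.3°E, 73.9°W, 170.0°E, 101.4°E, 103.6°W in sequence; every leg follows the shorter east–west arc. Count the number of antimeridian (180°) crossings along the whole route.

3

Leg 1: +178.3° → -73.9°, shortest Δλ = 107.8° (east) — crosses 180°.
Leg 2: -73.9° → +170.0°, shortest Δλ = -116.1° (west) — crosses 180°.
Leg 3: +170.0° → +101.4°, shortest Δλ = -68.6° (west) — does not cross 180°.
Leg 4: +101.4° → -103.6°, shortest Δλ = 155.0° (east) — crosses 180°.
Total crossings: 3.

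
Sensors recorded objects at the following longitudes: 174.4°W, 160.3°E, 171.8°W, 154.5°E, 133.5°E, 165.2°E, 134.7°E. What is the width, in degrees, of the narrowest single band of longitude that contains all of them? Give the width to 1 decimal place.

54.7°

Sort the longitudes: -174.4°, -171.8°, +133.5°, +134.7°, +154.5°, +160.3°, +165.2°.
Eastward gaps between consecutive values (wrapping around): 2.6°, 305.3°, 1.2°, 19.8°, 5.8°, 4.9°, 20.4°.
Largest gap = 305.3° ⇒ minimal covering band is its complement: 360° − 305.3° = 54.7°.
Band runs from +133.5° eastward to -171.8°, crossing the antimeridian.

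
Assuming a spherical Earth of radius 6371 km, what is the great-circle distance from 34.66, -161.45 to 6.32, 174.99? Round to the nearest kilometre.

3971 km

Δλ = 174.99 − -161.45 = 336.44°; wrapped into (−180°, 180°]: -23.56°.
Δφ = 6.32 − 34.66 = -28.34°.
a = sin²(Δφ/2) + cos φ₁ · cos φ₂ · sin²(Δλ/2) = 0.094001.
c = 2·atan2(√a, √(1−a)) = 0.62323 rad → d = 6371·c ≈ 3970.60 km.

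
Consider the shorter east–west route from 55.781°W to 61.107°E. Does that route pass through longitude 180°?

Signed shortest Δλ = ((61.107 − -55.781 + 180) mod 360) − 180 = 116.888°.
Going east by 116.888° from -55.781° reaches +61.107° without touching 180°.

No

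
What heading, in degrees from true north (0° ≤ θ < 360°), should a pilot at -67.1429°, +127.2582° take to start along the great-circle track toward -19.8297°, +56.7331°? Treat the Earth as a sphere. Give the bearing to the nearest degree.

280°

Δλ = 56.7331 − 127.2582 = -70.5251°.
θ = atan2( sin Δλ · cos φ₂ , cos φ₁ · sin φ₂ − sin φ₁ · cos φ₂ · cos Δλ )
  = atan2(-0.88689, 0.15723) = -79.947° → normalised to [0°, 360°): 280.053°.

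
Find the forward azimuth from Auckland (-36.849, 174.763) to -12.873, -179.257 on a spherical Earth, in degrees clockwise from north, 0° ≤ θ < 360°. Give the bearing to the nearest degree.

Δλ = -179.257 − 174.763 = -354.020°; wrapped into (−180°, 180°]: 5.980°.
θ = atan2( sin Δλ · cos φ₂ , cos φ₁ · sin φ₂ − sin φ₁ · cos φ₂ · cos Δλ )
  = atan2(0.10156, 0.40317) = 14.139° → normalised to [0°, 360°): 14.139°.

14°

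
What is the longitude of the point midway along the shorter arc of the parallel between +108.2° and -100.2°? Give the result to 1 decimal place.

Signed shortest Δλ from +108.2° to -100.2° is +151.6°.
Midpoint longitude = +108.2° + (+151.6°)/2 = +108.2° + 75.8° = +184.0°.
Normalise into (−180°, 180°]: -176.0°.
(The naïve average (+108.2 + -100.2)/2 = 4.0° is on the wrong side of the globe.)

-176.0°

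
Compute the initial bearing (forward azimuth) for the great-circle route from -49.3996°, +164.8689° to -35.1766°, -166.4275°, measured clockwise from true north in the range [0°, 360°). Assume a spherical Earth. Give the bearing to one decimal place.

Δλ = -166.4275 − 164.8689 = -331.2964°; wrapped into (−180°, 180°]: 28.7036°.
θ = atan2( sin Δλ · cos φ₂ , cos φ₁ · sin φ₂ − sin φ₁ · cos φ₂ · cos Δλ )
  = atan2(0.39257, 0.16943) = 66.655° → normalised to [0°, 360°): 66.655°.

66.7°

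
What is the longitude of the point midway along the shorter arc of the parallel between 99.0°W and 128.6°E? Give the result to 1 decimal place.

165.2°W

Signed shortest Δλ from -99.0° to +128.6° is -132.4°.
Midpoint longitude = -99.0° + (-132.4°)/2 = -99.0° − 66.2° = -165.2°.
(The naïve average (-99.0 + +128.6)/2 = 14.8° is on the wrong side of the globe.)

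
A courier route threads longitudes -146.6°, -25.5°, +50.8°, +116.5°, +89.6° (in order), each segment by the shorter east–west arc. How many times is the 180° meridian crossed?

0

Leg 1: -146.6° → -25.5°, shortest Δλ = 121.1° (east) — does not cross 180°.
Leg 2: -25.5° → +50.8°, shortest Δλ = 76.3° (east) — does not cross 180°.
Leg 3: +50.8° → +116.5°, shortest Δλ = 65.7° (east) — does not cross 180°.
Leg 4: +116.5° → +89.6°, shortest Δλ = -26.9° (west) — does not cross 180°.
Total crossings: 0.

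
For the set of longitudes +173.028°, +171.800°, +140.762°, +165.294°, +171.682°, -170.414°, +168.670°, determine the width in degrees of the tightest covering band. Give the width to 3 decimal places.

48.824°

Sort the longitudes: -170.414°, +140.762°, +165.294°, +168.670°, +171.682°, +171.800°, +173.028°.
Eastward gaps between consecutive values (wrapping around): 311.176°, 24.532°, 3.376°, 3.012°, 0.118°, 1.228°, 16.558°.
Largest gap = 311.176° ⇒ minimal covering band is its complement: 360° − 311.176° = 48.824°.
Band runs from +140.762° eastward to -170.414°, crossing the antimeridian.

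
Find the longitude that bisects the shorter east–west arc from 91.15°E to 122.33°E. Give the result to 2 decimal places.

106.74°E

Signed shortest Δλ from +91.15° to +122.33° is +31.18°.
Midpoint longitude = +91.15° + (+31.18°)/2 = +91.15° + 15.59° = +106.74°.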